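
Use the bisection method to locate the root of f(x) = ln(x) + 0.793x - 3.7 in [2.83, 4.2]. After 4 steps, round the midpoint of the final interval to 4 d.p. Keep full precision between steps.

f(2.830000) = -0.415533, f(4.200000) = 1.065685 (opposite signs)
step 1: m = 3.515000, f(m) = 0.344435 > 0 → root in [2.830000, 3.515000]
step 2: m = 3.172500, f(m) = -0.029688 < 0 → root in [3.172500, 3.515000]
step 3: m = 3.343750, f(m) = 0.158687 > 0 → root in [3.172500, 3.343750]
step 4: m = 3.258125, f(m) = 0.064845 > 0 → root in [3.172500, 3.258125]
Midpoint of [3.172500, 3.258125] = 3.215313

3.2153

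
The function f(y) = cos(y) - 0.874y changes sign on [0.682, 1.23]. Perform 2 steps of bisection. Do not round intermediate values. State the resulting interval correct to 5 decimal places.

[0.68200, 0.81900]

f(0.682000) = 0.180246, f(1.230000) = -0.740782 (opposite signs)
step 1: m = 0.956000, f(m) = -0.258752 < 0 → root in [0.682000, 0.956000]
step 2: m = 0.819000, f(m) = -0.032854 < 0 → root in [0.682000, 0.819000]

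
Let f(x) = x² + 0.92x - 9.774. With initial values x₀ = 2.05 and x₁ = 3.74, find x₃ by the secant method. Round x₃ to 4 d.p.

2.6856

f(x_0) = -3.685500, f(x_1) = 7.654400
x_2 = 3.740000 - (7.654400)·(3.740000 - 2.050000)/(7.654400 - (-3.685500)) = 2.599255; f(x_2) = -0.626560
x_3 = 2.599255 - (-0.626560)·(2.599255 - 3.740000)/(-0.626560 - (7.654400)) = 2.685567; f(x_3) = -0.091010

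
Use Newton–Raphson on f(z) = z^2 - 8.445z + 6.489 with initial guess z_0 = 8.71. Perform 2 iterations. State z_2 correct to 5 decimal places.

7.59285

f'(z) = 2z - 8.445
z_0 = 8.710000: f = 8.797150, f' = 8.975000 → z_1 = 8.710000 - (8.797150)/(8.975000) = 7.729816
z_1 = 7.729816: f = 0.960760, f' = 7.014632 → z_2 = 7.729816 - (0.960760)/(7.014632) = 7.592851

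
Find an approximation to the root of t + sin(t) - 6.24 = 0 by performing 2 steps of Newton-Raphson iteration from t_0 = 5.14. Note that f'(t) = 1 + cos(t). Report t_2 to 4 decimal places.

6.2576

Newton update: t ← t − f(t)/f'(t).
t_0 = 5.140000: f = -2.009959, f' = 1.414698 → t_1 = 5.140000 - (-2.009959)/(1.414698) = 6.560769
t_1 = 6.560769: f = 0.594801, f' = 1.961720 → t_2 = 6.560769 - (0.594801)/(1.961720) = 6.257565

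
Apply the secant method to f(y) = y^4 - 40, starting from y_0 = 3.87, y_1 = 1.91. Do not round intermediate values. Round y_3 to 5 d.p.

2.70007

f(y_0) = 184.307534, f(y_1) = -26.691366
y_2 = 1.910000 - (-26.691366)·(1.910000 - 3.870000)/(-26.691366 - (184.307534)) = 2.157940; f(y_2) = -18.315096
y_3 = 2.157940 - (-18.315096)·(2.157940 - 1.910000)/(-18.315096 - (-26.691366)) = 2.700072; f(y_3) = 13.149789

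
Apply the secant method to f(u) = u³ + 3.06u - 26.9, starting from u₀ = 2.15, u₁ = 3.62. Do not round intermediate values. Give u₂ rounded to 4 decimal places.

f(u_0) = -10.382625, f(u_1) = 31.615128
u_2 = 3.620000 - (31.615128)·(3.620000 - 2.150000)/(31.615128 - (-10.382625)) = 2.513411; f(u_2) = -3.331148

2.5134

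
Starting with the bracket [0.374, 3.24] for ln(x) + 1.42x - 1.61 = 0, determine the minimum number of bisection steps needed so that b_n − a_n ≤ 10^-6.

Initial width b − a = 3.24 − 0.374 = 2.866000.
After n steps the width is (b−a)/2^n; need (b−a)/2^n ≤ 10^-6.
So n ≥ log₂(2.866000/10^-6) = log₂(2866000.0000) ≈ 21.4506.
Hence n = 22.

22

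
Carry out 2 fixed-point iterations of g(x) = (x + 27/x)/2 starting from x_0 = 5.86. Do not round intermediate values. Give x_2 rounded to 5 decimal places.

5.19629

x_1 = g(5.860000) = 5.233754
x_2 = g(5.233754) = 5.196287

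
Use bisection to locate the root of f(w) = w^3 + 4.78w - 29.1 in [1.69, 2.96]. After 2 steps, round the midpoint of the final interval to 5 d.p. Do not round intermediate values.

2.48375

f(1.690000) = -16.194991, f(2.960000) = 10.983136 (opposite signs)
step 1: m = 2.325000, f(m) = -5.418422 < 0 → root in [2.325000, 2.960000]
step 2: m = 2.642500, f(m) = 1.983216 > 0 → root in [2.325000, 2.642500]
Midpoint of [2.325000, 2.642500] = 2.483750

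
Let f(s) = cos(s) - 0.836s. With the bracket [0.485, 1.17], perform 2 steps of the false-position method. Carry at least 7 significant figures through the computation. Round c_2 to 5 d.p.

f(0.485000) = 0.479215, f(1.170000) = -0.587968
step 1: c = 0.792597, f(c) = 0.039387 > 0 → new bracket [0.792597, 1.170000]
step 2: c = 0.816291, f(c) = 0.002508 > 0 → new bracket [0.816291, 1.170000]

0.81629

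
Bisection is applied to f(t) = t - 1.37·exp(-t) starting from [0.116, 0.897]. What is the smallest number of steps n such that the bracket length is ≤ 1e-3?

10

Initial width b − a = 0.897 − 0.116 = 0.781000.
After n steps the width is (b−a)/2^n; need (b−a)/2^n ≤ 1e-3.
So n ≥ log₂(0.781000/1e-3) = log₂(781.0000) ≈ 9.6092.
Hence n = 10.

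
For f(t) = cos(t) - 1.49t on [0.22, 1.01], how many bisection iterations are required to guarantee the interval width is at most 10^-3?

10

Initial width b − a = 1.01 − 0.22 = 0.790000.
After n steps the width is (b−a)/2^n; need (b−a)/2^n ≤ 10^-3.
So n ≥ log₂(0.790000/10^-3) = log₂(790.0000) ≈ 9.6257.
Hence n = 10.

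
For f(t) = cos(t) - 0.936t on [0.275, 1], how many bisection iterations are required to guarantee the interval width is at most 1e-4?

Initial width b − a = 1 − 0.275 = 0.725000.
After n steps the width is (b−a)/2^n; need (b−a)/2^n ≤ 1e-4.
So n ≥ log₂(0.725000/1e-4) = log₂(7250.0000) ≈ 12.8238.
Hence n = 13.

13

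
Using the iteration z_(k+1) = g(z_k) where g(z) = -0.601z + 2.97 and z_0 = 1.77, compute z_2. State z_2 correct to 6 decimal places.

1.824356

z_1 = g(1.770000) = 1.906230
z_2 = g(1.906230) = 1.824356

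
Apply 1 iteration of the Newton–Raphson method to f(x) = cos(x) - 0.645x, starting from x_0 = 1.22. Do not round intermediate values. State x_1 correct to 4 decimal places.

0.9402

Newton update: x ← x − f(x)/f'(x).
f'(x) = -sin(x) - 0.645
x_0 = 1.220000: f = -0.443254, f' = -1.584099 → x_1 = 1.220000 - (-0.443254)/(-1.584099) = 0.940185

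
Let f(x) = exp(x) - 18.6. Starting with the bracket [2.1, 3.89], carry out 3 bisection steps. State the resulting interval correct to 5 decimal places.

f(2.100000) = -10.433830, f(3.890000) = 30.310887 (opposite signs)
step 1: m = 2.995000, f(m) = 1.385360 > 0 → root in [2.100000, 2.995000]
step 2: m = 2.547500, f(m) = -5.824874 < 0 → root in [2.547500, 2.995000]
step 3: m = 2.771250, f(m) = -2.621405 < 0 → root in [2.771250, 2.995000]

[2.77125, 2.99500]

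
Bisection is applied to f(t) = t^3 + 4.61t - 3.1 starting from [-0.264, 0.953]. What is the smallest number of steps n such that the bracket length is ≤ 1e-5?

17

Initial width b − a = 0.953 − -0.264 = 1.217000.
After n steps the width is (b−a)/2^n; need (b−a)/2^n ≤ 1e-5.
So n ≥ log₂(1.217000/1e-5) = log₂(121700.0000) ≈ 16.8930.
Hence n = 17.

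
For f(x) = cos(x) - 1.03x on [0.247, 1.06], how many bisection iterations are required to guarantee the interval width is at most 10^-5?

17

Initial width b − a = 1.06 − 0.247 = 0.813000.
After n steps the width is (b−a)/2^n; need (b−a)/2^n ≤ 10^-5.
So n ≥ log₂(0.813000/10^-5) = log₂(81300.0000) ≈ 16.3110.
Hence n = 17.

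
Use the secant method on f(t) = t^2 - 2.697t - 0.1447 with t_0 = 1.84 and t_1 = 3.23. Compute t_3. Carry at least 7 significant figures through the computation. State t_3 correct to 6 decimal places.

Secant update: t_(k+1) = t_k − f(t_k)·(t_k − t_(k-1))/(f(t_k) − f(t_(k-1))).
f(t_0) = -1.721580, f(t_1) = 1.576890
t_2 = 3.230000 - (1.576890)·(3.230000 - 1.840000)/(1.576890 - (-1.721580)) = 2.565487; f(t_2) = -0.482096
t_3 = 2.565487 - (-0.482096)·(2.565487 - 3.230000)/(-0.482096 - (1.576890)) = 2.721077; f(t_3) = -0.079184

2.721077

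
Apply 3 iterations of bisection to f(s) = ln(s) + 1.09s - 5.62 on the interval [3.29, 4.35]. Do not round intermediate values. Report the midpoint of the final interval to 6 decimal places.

3.886250

f(3.290000) = -0.843012, f(4.350000) = 0.591676 (opposite signs)
step 1: m = 3.820000, f(m) = -0.115950 < 0 → root in [3.820000, 4.350000]
step 2: m = 4.085000, f(m) = 0.239972 > 0 → root in [3.820000, 4.085000]
step 3: m = 3.952500, f(m) = 0.062573 > 0 → root in [3.820000, 3.952500]
Midpoint of [3.820000, 3.952500] = 3.886250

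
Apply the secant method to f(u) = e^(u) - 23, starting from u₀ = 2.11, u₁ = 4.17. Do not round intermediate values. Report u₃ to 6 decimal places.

2.915061

f(u_0) = -14.751759, f(u_1) = 41.715452
u_2 = 4.170000 - (41.715452)·(4.170000 - 2.110000)/(41.715452 - (-14.751759)) = 2.648164; f(u_2) = -8.871924
u_3 = 2.648164 - (-8.871924)·(2.648164 - 4.170000)/(-8.871924 - (41.715452)) = 2.915061; f(u_3) = -4.550064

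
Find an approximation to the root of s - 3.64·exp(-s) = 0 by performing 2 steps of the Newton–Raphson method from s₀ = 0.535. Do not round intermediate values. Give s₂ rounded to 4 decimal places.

f'(s) = 1 + 3.64·exp(-s)
s_0 = 0.535000: f = -1.596836, f' = 3.131836 → s_1 = 0.535000 - (-1.596836)/(3.131836) = 1.044872
s_1 = 1.044872: f = -0.235450, f' = 2.280322 → s_2 = 1.044872 - (-0.235450)/(2.280322) = 1.148125

1.1481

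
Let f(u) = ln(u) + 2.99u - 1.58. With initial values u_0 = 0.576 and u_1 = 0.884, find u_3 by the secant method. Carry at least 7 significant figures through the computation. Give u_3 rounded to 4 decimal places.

f(u_0) = -0.409408, f(u_1) = 0.939862
u_2 = 0.884000 - (0.939862)·(0.884000 - 0.576000)/(0.939862 - (-0.409408)) = 0.669456; f(u_2) = 0.020384
u_3 = 0.669456 - (0.020384)·(0.669456 - 0.884000)/(0.020384 - (0.939862)) = 0.664700; f(u_3) = -0.000967

0.6647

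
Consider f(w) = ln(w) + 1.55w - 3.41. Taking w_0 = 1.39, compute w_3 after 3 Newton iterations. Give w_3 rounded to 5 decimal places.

1.81532

Newton update: w ← w − f(w)/f'(w).
f'(w) = 1/w + 1.55
w_0 = 1.390000: f = -0.926196, f' = 2.269424 → w_1 = 1.390000 - (-0.926196)/(2.269424) = 1.798119
w_1 = 1.798119: f = -0.036173, f' = 2.106137 → w_2 = 1.798119 - (-0.036173)/(2.106137) = 1.815295
w_2 = 1.815295: f = -0.000045, f' = 2.100875 → w_3 = 1.815295 - (-0.000045)/(2.100875) = 1.815316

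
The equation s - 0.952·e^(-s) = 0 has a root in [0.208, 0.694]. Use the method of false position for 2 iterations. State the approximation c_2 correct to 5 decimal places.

f(0.208000) = -0.565221, f(0.694000) = 0.218406
step 1: c = 0.558546, f(c) = 0.013964 > 0 → new bracket [0.208000, 0.558546]
step 2: c = 0.550095, f(c) = 0.000890 > 0 → new bracket [0.208000, 0.550095]

0.55009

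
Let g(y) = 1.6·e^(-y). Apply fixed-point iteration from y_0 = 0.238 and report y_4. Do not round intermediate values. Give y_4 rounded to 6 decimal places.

0.578797

y_1 = g(0.238000) = 1.261124
y_2 = g(1.261124) = 0.453336
y_3 = g(0.453336) = 1.016807
y_4 = g(1.016807) = 0.578797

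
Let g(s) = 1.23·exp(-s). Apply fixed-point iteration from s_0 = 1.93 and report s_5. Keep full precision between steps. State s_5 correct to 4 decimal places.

s_1 = g(1.930000) = 0.178532
s_2 = g(0.178532) = 1.028891
s_3 = g(1.028891) = 0.439606
s_4 = g(0.439606) = 0.792477
s_5 = g(0.792477) = 0.556848

0.5568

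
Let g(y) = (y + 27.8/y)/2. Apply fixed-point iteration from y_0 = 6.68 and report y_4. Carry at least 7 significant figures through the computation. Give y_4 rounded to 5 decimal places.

y_1 = g(6.680000) = 5.420838
y_2 = g(5.420838) = 5.274598
y_3 = g(5.274598) = 5.272571
y_4 = g(5.272571) = 5.272571

5.27257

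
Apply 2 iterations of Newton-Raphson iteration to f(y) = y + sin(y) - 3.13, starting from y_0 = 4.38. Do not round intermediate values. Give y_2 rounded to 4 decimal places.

Newton update: y ← y − f(y)/f'(y).
f'(y) = 1 + cos(y)
y_0 = 4.380000: f = 0.304734, f' = 0.673698 → y_1 = 4.380000 - (0.304734)/(0.673698) = 3.927669
y_1 = 3.927669: f = 0.090083, f' = 0.293373 → y_2 = 3.927669 - (0.090083)/(0.293373) = 3.620610

3.6206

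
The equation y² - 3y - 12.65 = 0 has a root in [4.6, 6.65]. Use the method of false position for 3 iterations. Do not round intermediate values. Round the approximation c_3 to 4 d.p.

5.3576

False-position update: c = (a·f(b) − b·f(a))/(f(b) − f(a)); replace the endpoint whose sign matches f(c).
f(4.600000) = -5.290000, f(6.650000) = 11.622500
step 1: c = 5.241212, f(c) = -0.903332 < 0 → new bracket [5.241212, 6.650000]
step 2: c = 5.342810, f(c) = -0.132808 < 0 → new bracket [5.342810, 6.650000]
step 3: c = 5.357579, f(c) = -0.019087 < 0 → new bracket [5.357579, 6.650000]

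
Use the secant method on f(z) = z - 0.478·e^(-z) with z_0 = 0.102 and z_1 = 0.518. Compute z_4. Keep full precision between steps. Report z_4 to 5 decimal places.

Secant update: z_(k+1) = z_k − f(z_k)·(z_k − z_(k-1))/(f(z_k) − f(z_(k-1))).
f(z_0) = -0.329648, f(z_1) = 0.233250
z_2 = 0.518000 - (0.233250)·(0.518000 - 0.102000)/(0.233250 - (-0.329648)) = 0.345621; f(z_2) = 0.007301
z_3 = 0.345621 - (0.007301)·(0.345621 - 0.518000)/(0.007301 - (0.233250)) = 0.340050; f(z_3) = -0.000159
z_4 = 0.340050 - (-0.000159)·(0.340050 - 0.345621)/(-0.000159 - (0.007301)) = 0.340169; f(z_4) = 0.000000

0.34017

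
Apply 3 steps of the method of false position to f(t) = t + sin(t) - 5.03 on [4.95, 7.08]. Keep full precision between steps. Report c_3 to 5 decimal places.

f(4.950000) = -1.051903, f(7.080000) = 2.765133
step 1: c = 5.536988, f(c) = -0.171864 < 0 → new bracket [5.536988, 7.080000]
step 2: c = 5.627280, f(c) = -0.012597 < 0 → new bracket [5.627280, 7.080000]
step 3: c = 5.633868, f(c) = -0.000775 < 0 → new bracket [5.633868, 7.080000]

5.63387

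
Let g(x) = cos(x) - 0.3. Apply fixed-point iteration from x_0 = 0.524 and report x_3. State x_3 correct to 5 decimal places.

x_1 = g(0.524000) = 0.565825
x_2 = g(0.565825) = 0.544147
x_3 = g(0.544147) = 0.555569

0.55557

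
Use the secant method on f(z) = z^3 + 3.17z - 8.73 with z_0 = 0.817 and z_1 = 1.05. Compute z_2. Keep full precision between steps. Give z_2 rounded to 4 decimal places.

Secant update: z_(k+1) = z_k − f(z_k)·(z_k − z_(k-1))/(f(z_k) − f(z_(k-1))).
f(z_0) = -5.594771, f(z_1) = -4.243875
z_2 = 1.050000 - (-4.243875)·(1.050000 - 0.817000)/(-4.243875 - (-5.594771)) = 1.781975; f(z_2) = 2.577410

1.7820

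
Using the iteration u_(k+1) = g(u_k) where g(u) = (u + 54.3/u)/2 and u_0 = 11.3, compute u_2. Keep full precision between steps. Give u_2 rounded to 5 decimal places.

7.39789

u_1 = g(11.300000) = 8.052655
u_2 = g(8.052655) = 7.397886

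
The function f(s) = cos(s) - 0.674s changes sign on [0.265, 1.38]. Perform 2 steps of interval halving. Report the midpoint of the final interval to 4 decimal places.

0.9619

f(0.265000) = 0.786483, f(1.380000) = -0.740479 (opposite signs)
step 1: m = 0.822500, f(m) = 0.126026 > 0 → root in [0.822500, 1.380000]
step 2: m = 1.101250, f(m) = -0.289761 < 0 → root in [0.822500, 1.101250]
Midpoint of [0.822500, 1.101250] = 0.961875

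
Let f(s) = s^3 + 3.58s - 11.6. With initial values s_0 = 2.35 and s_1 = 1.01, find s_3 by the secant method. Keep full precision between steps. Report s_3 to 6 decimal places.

f(s_0) = 9.790875, f(s_1) = -6.953899
s_2 = 1.010000 - (-6.953899)·(1.010000 - 2.350000)/(-6.953899 - (9.790875)) = 1.566486; f(s_2) = -2.148019
s_3 = 1.566486 - (-2.148019)·(1.566486 - 1.010000)/(-2.148019 - (-6.953899)) = 1.815210; f(s_3) = 0.879550

1.815210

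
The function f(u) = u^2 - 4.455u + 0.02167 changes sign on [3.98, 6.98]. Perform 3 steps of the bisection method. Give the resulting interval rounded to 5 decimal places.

[4.35500, 4.73000]

f(3.980000) = -1.868830, f(6.980000) = 17.646170 (opposite signs)
step 1: m = 5.480000, f(m) = 5.638670 > 0 → root in [3.980000, 5.480000]
step 2: m = 4.730000, f(m) = 1.322420 > 0 → root in [3.980000, 4.730000]
step 3: m = 4.355000, f(m) = -0.413830 < 0 → root in [4.355000, 4.730000]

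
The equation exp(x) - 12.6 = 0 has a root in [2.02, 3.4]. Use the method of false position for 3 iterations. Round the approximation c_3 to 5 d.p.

False-position update: c = (a·f(b) − b·f(a))/(f(b) − f(a)); replace the endpoint whose sign matches f(c).
f(2.020000) = -5.061675, f(3.400000) = 17.364100
step 1: c = 2.331477, f(c) = -2.306867 < 0 → new bracket [2.331477, 3.400000]
step 2: c = 2.456786, f(c) = -0.932753 < 0 → new bracket [2.456786, 3.400000]
step 3: c = 2.504870, f(c) = -0.358038 < 0 → new bracket [2.504870, 3.400000]

2.50487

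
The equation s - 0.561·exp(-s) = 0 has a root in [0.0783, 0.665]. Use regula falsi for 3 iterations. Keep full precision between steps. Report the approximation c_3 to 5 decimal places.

f(0.078300) = -0.440449, f(0.665000) = 0.376493
step 1: c = 0.394616, f(c) = 0.016536 > 0 → new bracket [0.078300, 0.394616]
step 2: c = 0.383170, f(c) = 0.000738 > 0 → new bracket [0.078300, 0.383170]
step 3: c = 0.382660, f(c) = 0.000033 > 0 → new bracket [0.078300, 0.382660]

0.38266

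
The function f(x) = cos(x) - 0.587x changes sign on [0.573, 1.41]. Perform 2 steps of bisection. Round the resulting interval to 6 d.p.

f(0.573000) = 0.503927, f(1.410000) = -0.667566 (opposite signs)
step 1: m = 0.991500, f(m) = -0.034575 < 0 → root in [0.573000, 0.991500]
step 2: m = 0.782250, f(m) = 0.250149 > 0 → root in [0.782250, 0.991500]

[0.782250, 0.991500]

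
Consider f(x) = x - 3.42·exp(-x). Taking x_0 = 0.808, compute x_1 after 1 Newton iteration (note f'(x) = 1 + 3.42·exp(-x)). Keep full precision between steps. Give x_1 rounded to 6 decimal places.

x_0 = 0.808000: f = -0.716460, f' = 2.524460 → x_1 = 0.808000 - (-0.716460)/(2.524460) = 1.091807

1.091807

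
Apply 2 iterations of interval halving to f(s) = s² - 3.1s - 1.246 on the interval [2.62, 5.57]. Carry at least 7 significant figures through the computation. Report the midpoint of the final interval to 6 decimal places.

3.726250

f(2.620000) = -2.503600, f(5.570000) = 12.511900 (opposite signs)
step 1: m = 4.095000, f(m) = 2.828525 > 0 → root in [2.620000, 4.095000]
step 2: m = 3.357500, f(m) = -0.381444 < 0 → root in [3.357500, 4.095000]
Midpoint of [3.357500, 4.095000] = 3.726250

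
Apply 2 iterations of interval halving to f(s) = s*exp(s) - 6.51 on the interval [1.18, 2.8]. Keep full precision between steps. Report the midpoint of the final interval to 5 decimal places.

f(1.180000) = -2.669838, f(2.800000) = 39.535011 (opposite signs)
step 1: m = 1.990000, f(m) = 8.047912 > 0 → root in [1.180000, 1.990000]
step 2: m = 1.585000, f(m) = 1.223677 > 0 → root in [1.180000, 1.585000]
Midpoint of [1.180000, 1.585000] = 1.382500

1.38250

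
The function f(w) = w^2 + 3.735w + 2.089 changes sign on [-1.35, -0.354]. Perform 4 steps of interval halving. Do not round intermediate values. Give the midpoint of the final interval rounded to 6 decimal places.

-0.696375

f(-1.350000) = -1.130750, f(-0.354000) = 0.892126 (opposite signs)
step 1: m = -0.852000, f(m) = -0.367316 < 0 → root in [-0.852000, -0.354000]
step 2: m = -0.603000, f(m) = 0.200404 > 0 → root in [-0.852000, -0.603000]
step 3: m = -0.727500, f(m) = -0.098956 < 0 → root in [-0.727500, -0.603000]
step 4: m = -0.665250, f(m) = 0.046849 > 0 → root in [-0.727500, -0.665250]
Midpoint of [-0.727500, -0.665250] = -0.696375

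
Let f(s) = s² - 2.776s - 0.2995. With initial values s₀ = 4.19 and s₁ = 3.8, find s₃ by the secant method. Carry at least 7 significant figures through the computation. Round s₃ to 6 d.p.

2.931421

f(s_0) = 5.625160, f(s_1) = 3.591700
s_2 = 3.800000 - (3.591700)·(3.800000 - 4.190000)/(3.591700 - (5.625160)) = 3.111143; f(s_2) = 0.743178
s_3 = 3.111143 - (0.743178)·(3.111143 - 3.800000)/(0.743178 - (3.591700)) = 2.931421; f(s_3) = 0.156103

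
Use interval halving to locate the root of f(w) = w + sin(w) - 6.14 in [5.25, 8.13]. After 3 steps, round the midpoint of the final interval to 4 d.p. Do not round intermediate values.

6.1500

f(5.250000) = -1.748934, f(8.130000) = 2.952148 (opposite signs)
step 1: m = 6.690000, f(m) = 0.945686 > 0 → root in [5.250000, 6.690000]
step 2: m = 5.970000, f(m) = -0.478091 < 0 → root in [5.970000, 6.690000]
step 3: m = 6.330000, f(m) = 0.236798 > 0 → root in [5.970000, 6.330000]
Midpoint of [5.970000, 6.330000] = 6.150000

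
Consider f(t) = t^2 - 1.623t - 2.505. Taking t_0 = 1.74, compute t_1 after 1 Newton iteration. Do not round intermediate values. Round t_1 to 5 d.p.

2.97932

f'(t) = 2t - 1.623
t_0 = 1.740000: f = -2.301420, f' = 1.857000 → t_1 = 1.740000 - (-2.301420)/(1.857000) = 2.979321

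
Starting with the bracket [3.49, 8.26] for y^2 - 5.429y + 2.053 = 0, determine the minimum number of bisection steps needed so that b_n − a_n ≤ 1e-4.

Initial width b − a = 8.26 − 3.49 = 4.770000.
After n steps the width is (b−a)/2^n; need (b−a)/2^n ≤ 1e-4.
So n ≥ log₂(4.770000/1e-4) = log₂(47700.0000) ≈ 15.5417.
Hence n = 16.

16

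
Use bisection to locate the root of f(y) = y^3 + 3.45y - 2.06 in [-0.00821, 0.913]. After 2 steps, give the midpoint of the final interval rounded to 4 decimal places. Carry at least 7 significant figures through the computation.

0.5675

f(-0.008210) = -2.088325, f(0.913000) = 1.850898 (opposite signs)
step 1: m = 0.452395, f(m) = -0.406650 < 0 → root in [0.452395, 0.913000]
step 2: m = 0.682697, f(m) = 0.613495 > 0 → root in [0.452395, 0.682697]
Midpoint of [0.452395, 0.682697] = 0.567546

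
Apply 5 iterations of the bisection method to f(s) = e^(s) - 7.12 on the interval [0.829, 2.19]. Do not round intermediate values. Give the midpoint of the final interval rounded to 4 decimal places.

1.9561

f(0.829000) = -4.828973, f(2.190000) = 1.815213 (opposite signs)
step 1: m = 1.509500, f(m) = -2.595532 < 0 → root in [1.509500, 2.190000]
step 2: m = 1.849750, f(m) = -0.761770 < 0 → root in [1.849750, 2.190000]
step 3: m = 2.019875, f(m) = 0.417383 > 0 → root in [1.849750, 2.019875]
step 4: m = 1.934813, f(m) = -0.197254 < 0 → root in [1.934813, 2.019875]
step 5: m = 1.977344, f(m) = 0.103530 > 0 → root in [1.934813, 1.977344]
Midpoint of [1.934813, 1.977344] = 1.956078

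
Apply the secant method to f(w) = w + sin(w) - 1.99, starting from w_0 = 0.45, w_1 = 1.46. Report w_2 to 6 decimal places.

f(w_0) = -1.105034, f(w_1) = 0.463868
w_2 = 1.460000 - (0.463868)·(1.460000 - 0.450000)/(0.463868 - (-1.105034)) = 1.161379; f(w_2) = 0.088732

1.161379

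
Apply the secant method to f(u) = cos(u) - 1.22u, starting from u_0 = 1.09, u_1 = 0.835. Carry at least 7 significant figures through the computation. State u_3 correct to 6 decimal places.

f(u_0) = -0.867315, f(u_1) = -0.347522
u_2 = 0.835000 - (-0.347522)·(0.835000 - 1.090000)/(-0.347522 - (-0.867315)) = 0.664512; f(u_2) = -0.023487
u_3 = 0.664512 - (-0.023487)·(0.664512 - 0.835000)/(-0.023487 - (-0.347522)) = 0.652155; f(u_3) = -0.000851

0.652155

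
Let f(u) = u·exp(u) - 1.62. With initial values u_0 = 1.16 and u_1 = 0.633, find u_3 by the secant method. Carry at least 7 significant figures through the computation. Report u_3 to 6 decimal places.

f(u_0) = 2.080323, f(u_1) = -0.427902
u_2 = 0.633000 - (-0.427902)·(0.633000 - 1.160000)/(-0.427902 - (2.080323)) = 0.722906; f(u_2) = -0.130516
u_3 = 0.722906 - (-0.130516)·(0.722906 - 0.633000)/(-0.130516 - (-0.427902)) = 0.762364; f(u_3) = 0.014002

0.762364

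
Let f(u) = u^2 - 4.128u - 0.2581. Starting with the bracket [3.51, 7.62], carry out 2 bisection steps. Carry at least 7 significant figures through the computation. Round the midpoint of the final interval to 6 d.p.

4.023750

f(3.510000) = -2.427280, f(7.620000) = 26.350940 (opposite signs)
step 1: m = 5.565000, f(m) = 7.738805 > 0 → root in [3.510000, 5.565000]
step 2: m = 4.537500, f(m) = 1.600006 > 0 → root in [3.510000, 4.537500]
Midpoint of [3.510000, 4.537500] = 4.023750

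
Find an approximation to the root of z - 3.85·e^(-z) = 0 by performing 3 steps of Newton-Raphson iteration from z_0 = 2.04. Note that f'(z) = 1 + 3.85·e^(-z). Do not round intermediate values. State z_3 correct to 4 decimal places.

z_0 = 2.040000: f = 1.539389, f' = 1.500611 → z_1 = 2.040000 - (1.539389)/(1.500611) = 1.014158
z_1 = 1.014158: f = -0.382267, f' = 2.396425 → z_2 = 1.014158 - (-0.382267)/(2.396425) = 1.173673
z_2 = 1.173673: f = -0.016858, f' = 2.190531 → z_3 = 1.173673 - (-0.016858)/(2.190531) = 1.181369

1.1814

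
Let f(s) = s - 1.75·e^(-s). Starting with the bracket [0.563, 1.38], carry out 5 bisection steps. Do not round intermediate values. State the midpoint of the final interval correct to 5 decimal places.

f(0.563000) = -0.433622, f(1.380000) = 0.939738 (opposite signs)
step 1: m = 0.971500, f(m) = 0.309099 > 0 → root in [0.563000, 0.971500]
step 2: m = 0.767250, f(m) = -0.045254 < 0 → root in [0.767250, 0.971500]
step 3: m = 0.869375, f(m) = 0.135751 > 0 → root in [0.767250, 0.869375]
step 4: m = 0.818312, f(m) = 0.046255 > 0 → root in [0.767250, 0.818312]
step 5: m = 0.792781, f(m) = 0.000759 > 0 → root in [0.767250, 0.792781]
Midpoint of [0.767250, 0.792781] = 0.780016

0.78002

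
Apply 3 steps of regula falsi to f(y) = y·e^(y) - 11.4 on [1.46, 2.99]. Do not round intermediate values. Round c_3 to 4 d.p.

False-position update: c = (a·f(b) − b·f(a))/(f(b) − f(a)); replace the endpoint whose sign matches f(c).
f(1.460000) = -5.113299, f(2.990000) = 48.058191
step 1: c = 1.607134, f(c) = -3.382819 < 0 → new bracket [1.607134, 2.990000]
step 2: c = 1.698073, f(c) = -2.122731 < 0 → new bracket [1.698073, 2.990000]
step 3: c = 1.752724, f(c) = -1.286264 < 0 → new bracket [1.752724, 2.990000]

1.7527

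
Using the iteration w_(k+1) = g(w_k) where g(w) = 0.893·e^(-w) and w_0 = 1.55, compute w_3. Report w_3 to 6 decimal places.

0.426567

w_1 = g(1.550000) = 0.189537
w_2 = g(0.189537) = 0.738816
w_3 = g(0.738816) = 0.426567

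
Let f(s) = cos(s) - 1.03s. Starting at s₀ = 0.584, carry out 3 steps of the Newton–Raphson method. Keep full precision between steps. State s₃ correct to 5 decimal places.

0.72603

f'(s) = -sin(s) - 1.03
s_0 = 0.584000: f = 0.232744, f' = -1.581365 → s_1 = 0.584000 - (0.232744)/(-1.581365) = 0.731179
s_1 = 0.731179: f = -0.008727, f' = -1.697748 → s_2 = 0.731179 - (-0.008727)/(-1.697748) = 0.726039
s_2 = 0.726039: f = -0.000010, f' = -1.693913 → s_3 = 0.726039 - (-0.000010)/(-1.693913) = 0.726033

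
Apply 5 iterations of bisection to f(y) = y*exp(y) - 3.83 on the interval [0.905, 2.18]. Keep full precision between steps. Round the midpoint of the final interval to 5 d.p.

1.16398

f(0.905000) = -1.592902, f(2.180000) = 15.454948 (opposite signs)
step 1: m = 1.542500, f(m) = 3.383141 > 0 → root in [0.905000, 1.542500]
step 2: m = 1.223750, f(m) = 0.330644 > 0 → root in [0.905000, 1.223750]
step 3: m = 1.064375, f(m) = -0.744349 < 0 → root in [1.064375, 1.223750]
step 4: m = 1.144062, f(m) = -0.238220 < 0 → root in [1.144062, 1.223750]
step 5: m = 1.183906, f(m) = 0.037954 > 0 → root in [1.144062, 1.183906]
Midpoint of [1.144062, 1.183906] = 1.163984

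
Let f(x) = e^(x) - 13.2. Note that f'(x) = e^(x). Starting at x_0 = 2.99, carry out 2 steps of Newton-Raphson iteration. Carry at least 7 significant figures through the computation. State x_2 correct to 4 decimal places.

2.5829

x_0 = 2.990000: f = 6.685682, f' = 19.885682 → x_1 = 2.990000 - (6.685682)/(19.885682) = 2.653794
x_1 = 2.653794: f = 1.007843, f' = 14.207843 → x_2 = 2.653794 - (1.007843)/(14.207843) = 2.582858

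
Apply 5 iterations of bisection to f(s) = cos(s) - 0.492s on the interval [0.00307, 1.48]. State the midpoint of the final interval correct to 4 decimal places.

1.0415

f(0.003070) = 0.998485, f(1.480000) = -0.637488 (opposite signs)
step 1: m = 0.741535, f(m) = 0.372597 > 0 → root in [0.741535, 1.480000]
step 2: m = 1.110767, f(m) = -0.102524 < 0 → root in [0.741535, 1.110767]
step 3: m = 0.926151, f(m) = 0.145248 > 0 → root in [0.926151, 1.110767]
step 4: m = 1.018459, f(m) = 0.023596 > 0 → root in [1.018459, 1.110767]
step 5: m = 1.064613, f(m) = -0.038947 < 0 → root in [1.018459, 1.064613]
Midpoint of [1.018459, 1.064613] = 1.041536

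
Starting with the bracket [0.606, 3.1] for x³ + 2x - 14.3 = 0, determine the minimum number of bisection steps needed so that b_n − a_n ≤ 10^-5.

Initial width b − a = 3.1 − 0.606 = 2.494000.
After n steps the width is (b−a)/2^n; need (b−a)/2^n ≤ 10^-5.
So n ≥ log₂(2.494000/10^-5) = log₂(249400.0000) ≈ 17.9281.
Hence n = 18.

18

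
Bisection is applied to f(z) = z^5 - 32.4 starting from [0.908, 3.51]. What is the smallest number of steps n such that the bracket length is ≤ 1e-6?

Initial width b − a = 3.51 − 0.908 = 2.602000.
After n steps the width is (b−a)/2^n; need (b−a)/2^n ≤ 1e-6.
So n ≥ log₂(2.602000/1e-6) = log₂(2602000.0000) ≈ 21.3112.
Hence n = 22.

22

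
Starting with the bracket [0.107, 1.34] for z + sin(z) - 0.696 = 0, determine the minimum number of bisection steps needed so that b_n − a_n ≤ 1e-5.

17

Initial width b − a = 1.34 − 0.107 = 1.233000.
After n steps the width is (b−a)/2^n; need (b−a)/2^n ≤ 1e-5.
So n ≥ log₂(1.233000/1e-5) = log₂(123300.0000) ≈ 16.9118.
Hence n = 17.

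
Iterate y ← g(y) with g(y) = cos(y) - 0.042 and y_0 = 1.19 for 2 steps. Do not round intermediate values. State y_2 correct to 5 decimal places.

0.90415

y_1 = g(1.190000) = 0.329660
y_2 = g(0.329660) = 0.904153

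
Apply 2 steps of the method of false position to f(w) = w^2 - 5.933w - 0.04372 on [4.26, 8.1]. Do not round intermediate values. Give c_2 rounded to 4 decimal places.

f(4.260000) = -7.170700, f(8.100000) = 17.508980
step 1: c = 5.375715, f(c) = -3.039526 < 0 → new bracket [5.375715, 8.100000]
step 2: c = 5.778690, f(c) = -0.935430 < 0 → new bracket [5.778690, 8.100000]

5.7787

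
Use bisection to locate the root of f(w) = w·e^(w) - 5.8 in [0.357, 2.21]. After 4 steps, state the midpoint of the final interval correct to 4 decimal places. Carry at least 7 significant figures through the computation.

1.4572

f(0.357000) = -5.289834, f(2.210000) = 14.345733 (opposite signs)
step 1: m = 1.283500, f(m) = -1.167528 < 0 → root in [1.283500, 2.210000]
step 2: m = 1.746750, f(m) = 4.219237 > 0 → root in [1.283500, 1.746750]
step 3: m = 1.515125, f(m) = 1.093803 > 0 → root in [1.283500, 1.515125]
step 4: m = 1.399313, f(m) = -0.129408 < 0 → root in [1.399313, 1.515125]
Midpoint of [1.399313, 1.515125] = 1.457219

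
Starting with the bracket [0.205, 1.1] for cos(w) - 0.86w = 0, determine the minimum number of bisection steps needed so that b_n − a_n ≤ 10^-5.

Initial width b − a = 1.1 − 0.205 = 0.895000.
After n steps the width is (b−a)/2^n; need (b−a)/2^n ≤ 10^-5.
So n ≥ log₂(0.895000/10^-5) = log₂(89500.0000) ≈ 16.4496.
Hence n = 17.

17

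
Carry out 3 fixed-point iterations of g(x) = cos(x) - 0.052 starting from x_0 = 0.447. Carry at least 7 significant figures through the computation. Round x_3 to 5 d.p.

x_1 = g(0.447000) = 0.849748
x_2 = g(0.849748) = 0.608172
x_3 = g(0.608172) = 0.768694

0.76869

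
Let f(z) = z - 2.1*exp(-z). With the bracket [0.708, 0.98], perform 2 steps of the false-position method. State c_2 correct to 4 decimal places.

0.8754

f(0.708000) = -0.326520, f(0.980000) = 0.191847
step 1: c = 0.879333, f(c) = 0.007708 > 0 → new bracket [0.708000, 0.879333]
step 2: c = 0.875382, f(c) = 0.000306 > 0 → new bracket [0.708000, 0.875382]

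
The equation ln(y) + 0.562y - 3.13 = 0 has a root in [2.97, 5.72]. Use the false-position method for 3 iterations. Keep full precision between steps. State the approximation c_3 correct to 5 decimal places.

f(2.970000) = -0.372298, f(5.720000) = 1.828609
step 1: c = 3.435181, f(c) = 0.034641 > 0 → new bracket [2.970000, 3.435181]
step 2: c = 3.395582, f(c) = 0.000792 > 0 → new bracket [2.970000, 3.395582]
step 3: c = 3.394678, f(c) = 0.000018 > 0 → new bracket [2.970000, 3.394678]

3.39468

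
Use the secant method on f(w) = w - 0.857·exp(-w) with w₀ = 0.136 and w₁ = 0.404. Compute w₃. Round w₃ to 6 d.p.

0.512913

Secant update: w_(k+1) = w_k − f(w_k)·(w_k − w_(k-1))/(f(w_k) − f(w_(k-1))).
f(w_0) = -0.612026, f(w_1) = -0.168171
w_2 = 0.404000 - (-0.168171)·(0.404000 - 0.136000)/(-0.168171 - (-0.612026)) = 0.505542; f(w_2) = -0.011382
w_3 = 0.505542 - (-0.011382)·(0.505542 - 0.404000)/(-0.011382 - (-0.168171)) = 0.512913; f(w_3) = -0.000214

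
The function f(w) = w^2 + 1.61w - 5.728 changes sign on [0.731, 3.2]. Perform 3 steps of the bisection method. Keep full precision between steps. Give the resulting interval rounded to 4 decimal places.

[1.6569, 1.9655]

f(0.731000) = -4.016729, f(3.200000) = 9.664000 (opposite signs)
step 1: m = 1.965500, f(m) = 1.299645 > 0 → root in [0.731000, 1.965500]
step 2: m = 1.348250, f(m) = -1.739539 < 0 → root in [1.348250, 1.965500]
step 3: m = 1.656875, f(m) = -0.315196 < 0 → root in [1.656875, 1.965500]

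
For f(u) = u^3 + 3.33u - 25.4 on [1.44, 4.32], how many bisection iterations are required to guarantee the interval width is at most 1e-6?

22

Initial width b − a = 4.32 − 1.44 = 2.880000.
After n steps the width is (b−a)/2^n; need (b−a)/2^n ≤ 1e-6.
So n ≥ log₂(2.880000/1e-6) = log₂(2880000.0000) ≈ 21.4576.
Hence n = 22.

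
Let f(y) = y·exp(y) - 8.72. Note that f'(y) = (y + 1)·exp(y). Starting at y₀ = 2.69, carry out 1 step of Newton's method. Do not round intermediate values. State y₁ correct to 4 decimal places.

2.1214

y_0 = 2.690000: f = 30.908208, f' = 54.359884 → y_1 = 2.690000 - (30.908208)/(54.359884) = 2.121415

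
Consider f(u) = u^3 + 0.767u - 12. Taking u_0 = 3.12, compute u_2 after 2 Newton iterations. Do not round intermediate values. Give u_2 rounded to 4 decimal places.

2.2016

Newton update: u ← u − f(u)/f'(u).
f'(u) = 3u^2 + 0.767
u_0 = 3.120000: f = 20.764368, f' = 29.970200 → u_1 = 3.120000 - (20.764368)/(29.970200) = 2.427166
u_1 = 2.427166: f = 4.160402, f' = 18.440407 → u_2 = 2.427166 - (4.160402)/(18.440407) = 2.201553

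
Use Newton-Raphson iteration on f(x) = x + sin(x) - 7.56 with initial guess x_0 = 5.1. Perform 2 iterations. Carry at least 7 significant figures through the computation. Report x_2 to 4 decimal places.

6.8195

f'(x) = 1 + cos(x)
x_0 = 5.100000: f = -3.385815, f' = 1.377978 → x_1 = 5.100000 - (-3.385815)/(1.377978) = 7.557090
x_1 = 7.557090: f = 0.953340, f' = 1.292550 → x_2 = 7.557090 - (0.953340)/(1.292550) = 6.819524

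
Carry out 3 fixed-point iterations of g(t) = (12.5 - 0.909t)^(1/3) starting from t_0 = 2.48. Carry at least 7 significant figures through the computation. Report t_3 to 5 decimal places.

t_1 = g(2.480000) = 2.171936
t_2 = g(2.171936) = 2.191545
t_3 = g(2.191545) = 2.190308

2.19031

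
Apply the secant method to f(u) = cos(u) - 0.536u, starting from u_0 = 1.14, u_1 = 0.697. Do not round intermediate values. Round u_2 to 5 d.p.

0.99392

f(u_0) = -0.193445, f(u_1) = 0.393179
u_2 = 0.697000 - (0.393179)·(0.697000 - 1.140000)/(0.393179 - (-0.193445)) = 0.993916; f(u_2) = 0.012672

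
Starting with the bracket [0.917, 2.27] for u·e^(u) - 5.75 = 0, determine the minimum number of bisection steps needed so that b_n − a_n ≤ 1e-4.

Initial width b − a = 2.27 − 0.917 = 1.353000.
After n steps the width is (b−a)/2^n; need (b−a)/2^n ≤ 1e-4.
So n ≥ log₂(1.353000/1e-4) = log₂(13530.0000) ≈ 13.7239.
Hence n = 14.

14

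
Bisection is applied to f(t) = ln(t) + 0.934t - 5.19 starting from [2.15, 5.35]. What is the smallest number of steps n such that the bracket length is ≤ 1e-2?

9

Initial width b − a = 5.35 − 2.15 = 3.200000.
After n steps the width is (b−a)/2^n; need (b−a)/2^n ≤ 1e-2.
So n ≥ log₂(3.200000/1e-2) = log₂(320.0000) ≈ 8.3219.
Hence n = 9.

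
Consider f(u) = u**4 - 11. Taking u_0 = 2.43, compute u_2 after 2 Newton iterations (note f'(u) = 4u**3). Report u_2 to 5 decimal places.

Newton update: u ← u − f(u)/f'(u).
u_0 = 2.430000: f = 23.867844, f' = 57.395628 → u_1 = 2.430000 - (23.867844)/(57.395628) = 2.014152
u_1 = 2.014152: f = 5.457701, f' = 32.684125 → u_2 = 2.014152 - (5.457701)/(32.684125) = 1.847169

1.84717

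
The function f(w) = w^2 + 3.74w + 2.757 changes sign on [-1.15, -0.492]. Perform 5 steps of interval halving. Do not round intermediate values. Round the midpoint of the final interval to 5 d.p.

-1.01634

f(-1.150000) = -0.221500, f(-0.492000) = 1.158984 (opposite signs)
step 1: m = -0.821000, f(m) = 0.360501 > 0 → root in [-1.150000, -0.821000]
step 2: m = -0.985500, f(m) = 0.042440 > 0 → root in [-1.150000, -0.985500]
step 3: m = -1.067750, f(m) = -0.096295 < 0 → root in [-1.067750, -0.985500]
step 4: m = -1.026625, f(m) = -0.028619 < 0 → root in [-1.026625, -0.985500]
step 5: m = -1.006062, f(m) = 0.006488 > 0 → root in [-1.026625, -1.006062]
Midpoint of [-1.026625, -1.006062] = -1.016344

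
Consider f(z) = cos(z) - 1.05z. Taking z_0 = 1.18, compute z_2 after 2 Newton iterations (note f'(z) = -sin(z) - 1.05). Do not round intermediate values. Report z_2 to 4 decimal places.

Newton update: z ← z − f(z)/f'(z).
z_0 = 1.180000: f = -0.858075, f' = -1.974606 → z_1 = 1.180000 - (-0.858075)/(-1.974606) = 0.745445
z_1 = 0.745445: f = -0.047931, f' = -1.728299 → z_2 = 0.745445 - (-0.047931)/(-1.728299) = 0.717712

0.7177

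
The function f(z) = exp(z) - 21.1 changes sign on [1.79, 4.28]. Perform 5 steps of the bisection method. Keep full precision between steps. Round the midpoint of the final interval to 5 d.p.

3.07391

f(1.790000) = -15.110548, f(4.280000) = 51.140440 (opposite signs)
step 1: m = 3.035000, f(m) = -0.299022 < 0 → root in [3.035000, 4.280000]
step 2: m = 3.657500, f(m) = 17.664311 > 0 → root in [3.035000, 3.657500]
step 3: m = 3.346250, f(m) = 7.296049 > 0 → root in [3.035000, 3.346250]
step 4: m = 3.190625, f(m) = 3.203612 > 0 → root in [3.035000, 3.190625]
step 5: m = 3.112813, f(m) = 1.384192 > 0 → root in [3.035000, 3.112813]
Midpoint of [3.035000, 3.112813] = 3.073906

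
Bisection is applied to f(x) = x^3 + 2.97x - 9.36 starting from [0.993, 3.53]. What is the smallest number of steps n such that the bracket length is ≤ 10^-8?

Initial width b − a = 3.53 − 0.993 = 2.537000.
After n steps the width is (b−a)/2^n; need (b−a)/2^n ≤ 10^-8.
So n ≥ log₂(2.537000/10^-8) = log₂(253700000.0000) ≈ 27.9185.
Hence n = 28.

28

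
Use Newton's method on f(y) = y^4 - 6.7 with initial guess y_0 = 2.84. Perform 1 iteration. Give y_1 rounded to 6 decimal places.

Newton update: y ← y − f(y)/f'(y).
f'(y) = 4y^3
y_0 = 2.840000: f = 58.353903, f' = 91.625216 → y_1 = 2.840000 - (58.353903)/(91.625216) = 2.203124

2.203124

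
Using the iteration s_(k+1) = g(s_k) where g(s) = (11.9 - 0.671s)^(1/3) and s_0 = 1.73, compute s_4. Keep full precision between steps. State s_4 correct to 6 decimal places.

2.185143

s_1 = g(1.730000) = 2.206261
s_2 = g(2.206261) = 2.184156
s_3 = g(2.184156) = 2.185192
s_4 = g(2.185192) = 2.185143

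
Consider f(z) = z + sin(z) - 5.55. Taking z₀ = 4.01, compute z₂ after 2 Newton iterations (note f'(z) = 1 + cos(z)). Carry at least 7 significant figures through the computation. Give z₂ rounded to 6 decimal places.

Newton update: z ← z − f(z)/f'(z).
z_0 = 4.010000: f = -2.303301, f' = 0.353957 → z_1 = 4.010000 - (-2.303301)/(0.353957) = 10.517291
z_1 = 10.517291: f = 4.079505, f' = 0.539744 → z_2 = 10.517291 - (4.079505)/(0.539744) = 2.959074

2.959074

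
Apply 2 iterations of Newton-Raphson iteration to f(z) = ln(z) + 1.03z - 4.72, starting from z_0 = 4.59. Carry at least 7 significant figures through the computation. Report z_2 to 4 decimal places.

3.3956

f'(z) = 1/z + 1.03
z_0 = 4.590000: f = 1.531580, f' = 1.247865 → z_1 = 4.590000 - (1.531580)/(1.247865) = 3.362640
z_1 = 3.362640: f = -0.043755, f' = 1.327385 → z_2 = 3.362640 - (-0.043755)/(1.327385) = 3.395603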